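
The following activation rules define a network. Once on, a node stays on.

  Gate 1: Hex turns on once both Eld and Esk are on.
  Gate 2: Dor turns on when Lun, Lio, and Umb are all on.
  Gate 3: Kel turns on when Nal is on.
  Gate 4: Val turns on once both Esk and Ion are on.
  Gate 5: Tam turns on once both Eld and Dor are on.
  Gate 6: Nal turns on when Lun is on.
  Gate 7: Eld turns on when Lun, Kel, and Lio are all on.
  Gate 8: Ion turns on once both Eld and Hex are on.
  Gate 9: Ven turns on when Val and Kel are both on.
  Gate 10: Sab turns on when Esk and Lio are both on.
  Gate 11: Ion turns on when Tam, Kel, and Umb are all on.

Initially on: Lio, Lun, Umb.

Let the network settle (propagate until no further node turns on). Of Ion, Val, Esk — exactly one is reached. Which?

Gate 6: Lun on → Nal on.
Lun, Lio, and Umb are on, so Dor turns on (Gate 2).
Gate 3: Nal on → Kel on.
Gate 7: Lun, Kel, and Lio on → Eld on.
Eld and Dor are on, so Tam turns on (Gate 5).
Gate 11: Tam, Kel, and Umb on → Ion on.
No rule produces Esk, and it is not given. Val would need Esk and Ion (Gate 4), but Esk never turns on.

Ion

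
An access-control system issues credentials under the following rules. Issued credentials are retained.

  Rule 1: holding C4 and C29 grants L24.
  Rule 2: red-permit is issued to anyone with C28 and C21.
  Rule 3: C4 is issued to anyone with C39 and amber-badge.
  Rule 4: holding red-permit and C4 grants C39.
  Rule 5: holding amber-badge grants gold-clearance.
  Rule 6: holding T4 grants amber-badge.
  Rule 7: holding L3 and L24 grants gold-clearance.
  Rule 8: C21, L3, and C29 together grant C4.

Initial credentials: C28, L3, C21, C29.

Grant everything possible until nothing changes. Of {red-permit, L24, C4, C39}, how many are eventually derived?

Holding C21, L3, and C29 grants C4 (Rule 8).
Holding C28 and C21 grants red-permit (Rule 2).
Holding C4 and C29 grants L24 (Rule 1).
Holding red-permit and C4 grants C39 (Rule 4).
red-permit: reached.
L24: reached.
C4: reached.
C39: reached.
All 4 are reached.

4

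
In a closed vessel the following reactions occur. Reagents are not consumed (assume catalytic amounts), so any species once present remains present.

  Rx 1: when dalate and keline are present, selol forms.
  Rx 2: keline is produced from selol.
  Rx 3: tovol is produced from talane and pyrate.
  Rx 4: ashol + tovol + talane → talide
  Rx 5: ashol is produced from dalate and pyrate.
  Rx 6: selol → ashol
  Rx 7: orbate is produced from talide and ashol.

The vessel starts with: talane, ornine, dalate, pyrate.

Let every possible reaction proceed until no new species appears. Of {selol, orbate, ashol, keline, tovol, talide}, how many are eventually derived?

dalate and pyrate present → ashol forms (Rx 5).
talane and pyrate present → tovol forms (Rx 3).
ashol, tovol, and talane present → talide forms (Rx 4).
talide and ashol present → orbate forms (Rx 7).
selol would need dalate and keline (Rx 1), but keline never forms.
orbate: reached.
ashol: reached.
keline would need selol (Rx 2), but selol never forms.
tovol: reached.
talide: reached.
Reached: orbate, ashol, tovol, and talide — 4 of the 6.

4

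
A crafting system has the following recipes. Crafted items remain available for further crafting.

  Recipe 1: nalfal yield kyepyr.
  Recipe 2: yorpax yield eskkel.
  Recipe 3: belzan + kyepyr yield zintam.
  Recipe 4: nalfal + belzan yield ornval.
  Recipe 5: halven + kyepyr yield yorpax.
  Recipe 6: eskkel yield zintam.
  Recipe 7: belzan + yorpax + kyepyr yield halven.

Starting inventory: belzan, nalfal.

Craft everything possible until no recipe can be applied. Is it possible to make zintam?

nalfal → kyepyr (Recipe 1).
Using Recipe 3, belzan and kyepyr make zintam.

Yes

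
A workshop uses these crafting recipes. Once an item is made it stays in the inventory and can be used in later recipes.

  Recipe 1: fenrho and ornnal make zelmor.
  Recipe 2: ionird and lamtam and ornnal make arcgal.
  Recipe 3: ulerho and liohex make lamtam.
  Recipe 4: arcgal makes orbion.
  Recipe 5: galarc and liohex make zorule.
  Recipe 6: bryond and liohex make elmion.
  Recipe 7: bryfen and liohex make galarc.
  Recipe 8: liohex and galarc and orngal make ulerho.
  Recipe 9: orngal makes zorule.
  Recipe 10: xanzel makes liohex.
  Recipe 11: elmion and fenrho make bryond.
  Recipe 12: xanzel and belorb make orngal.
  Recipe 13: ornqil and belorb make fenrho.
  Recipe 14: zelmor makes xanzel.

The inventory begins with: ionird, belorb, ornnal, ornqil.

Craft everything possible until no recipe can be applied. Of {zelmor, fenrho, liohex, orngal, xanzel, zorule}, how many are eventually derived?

ornqil and belorb → fenrho (Recipe 13).
Using Recipe 1, fenrho and ornnal make zelmor.
zelmor → xanzel (Recipe 14).
xanzel → liohex (Recipe 10).
xanzel and belorb → orngal (Recipe 12).
Using Recipe 9, orngal makes zorule.
zelmor: reached.
fenrho: reached.
liohex: reached.
orngal: reached.
xanzel: reached.
zorule: reached.
All 6 are reached.

6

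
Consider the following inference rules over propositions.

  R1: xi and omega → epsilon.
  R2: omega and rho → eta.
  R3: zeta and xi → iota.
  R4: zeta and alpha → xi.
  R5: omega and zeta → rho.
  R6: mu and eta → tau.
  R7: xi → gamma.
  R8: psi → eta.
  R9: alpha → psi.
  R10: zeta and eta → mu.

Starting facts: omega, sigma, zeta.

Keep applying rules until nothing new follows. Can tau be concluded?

Yes

omega and zeta hold, so rho follows (R5).
From omega and rho, R2 gives eta.
zeta and eta hold, so mu follows (R10).
mu and eta hold, so tau follows (R6).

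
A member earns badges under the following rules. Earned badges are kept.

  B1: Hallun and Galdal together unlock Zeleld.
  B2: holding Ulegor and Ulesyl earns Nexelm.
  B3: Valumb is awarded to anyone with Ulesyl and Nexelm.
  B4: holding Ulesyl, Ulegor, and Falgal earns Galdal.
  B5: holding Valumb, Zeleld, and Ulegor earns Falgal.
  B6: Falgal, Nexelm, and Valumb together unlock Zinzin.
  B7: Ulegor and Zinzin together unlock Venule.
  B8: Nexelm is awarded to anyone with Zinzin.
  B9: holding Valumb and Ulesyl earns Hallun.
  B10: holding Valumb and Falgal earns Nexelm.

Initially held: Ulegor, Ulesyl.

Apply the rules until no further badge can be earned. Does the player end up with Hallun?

Yes

With Ulegor and Ulesyl, Nexelm is earned (B2).
With Ulesyl and Nexelm, Valumb is earned (B3).
With Valumb and Ulesyl, Hallun is earned (B9).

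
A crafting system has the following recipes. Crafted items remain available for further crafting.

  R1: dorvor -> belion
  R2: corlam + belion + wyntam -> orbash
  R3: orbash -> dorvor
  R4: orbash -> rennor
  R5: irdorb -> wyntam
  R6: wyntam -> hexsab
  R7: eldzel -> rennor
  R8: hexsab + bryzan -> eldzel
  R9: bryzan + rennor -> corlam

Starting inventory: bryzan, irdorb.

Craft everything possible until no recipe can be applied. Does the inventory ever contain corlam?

irdorb -> wyntam (R5).
Using R6, wyntam makes hexsab.
Using R8, hexsab and bryzan make eldzel.
eldzel -> rennor (R7).
Using R9, bryzan and rennor make corlam.

Yes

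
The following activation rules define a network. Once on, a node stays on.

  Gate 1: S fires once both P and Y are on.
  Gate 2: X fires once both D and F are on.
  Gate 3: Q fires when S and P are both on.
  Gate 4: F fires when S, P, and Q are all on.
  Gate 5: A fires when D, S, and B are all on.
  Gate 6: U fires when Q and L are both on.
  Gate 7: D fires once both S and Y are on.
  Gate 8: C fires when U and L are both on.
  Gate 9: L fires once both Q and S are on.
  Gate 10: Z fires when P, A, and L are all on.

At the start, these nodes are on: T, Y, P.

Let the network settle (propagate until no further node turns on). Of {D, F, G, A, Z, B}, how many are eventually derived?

2

Gate 1: P and Y on → S on.
S and Y are on, so D fires (Gate 7).
Gate 3: S and P on → Q on.
S, P, and Q are on, so F fires (Gate 4).
D: reached.
F: reached.
No rule produces G, and it is not given.
A would need D, S, and B (Gate 5), but B never turns on.
Z would need P, A, and L (Gate 10), but A never turns on.
No rule produces B, and it is not given.
Reached: D and F — 2 of the 6.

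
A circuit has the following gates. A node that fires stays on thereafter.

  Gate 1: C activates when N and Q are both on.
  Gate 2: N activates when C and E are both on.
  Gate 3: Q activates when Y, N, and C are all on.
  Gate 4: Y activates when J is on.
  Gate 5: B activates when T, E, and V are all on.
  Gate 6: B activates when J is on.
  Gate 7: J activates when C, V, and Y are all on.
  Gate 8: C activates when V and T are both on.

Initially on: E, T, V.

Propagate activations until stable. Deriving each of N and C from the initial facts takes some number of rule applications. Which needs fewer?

C: Gate 8: V and T on → C on. [1 rule application]
N: Gate 8: V and T on → C on. C and E are on, so N activates (Gate 2). [2 rule applications]
C needs fewer.

C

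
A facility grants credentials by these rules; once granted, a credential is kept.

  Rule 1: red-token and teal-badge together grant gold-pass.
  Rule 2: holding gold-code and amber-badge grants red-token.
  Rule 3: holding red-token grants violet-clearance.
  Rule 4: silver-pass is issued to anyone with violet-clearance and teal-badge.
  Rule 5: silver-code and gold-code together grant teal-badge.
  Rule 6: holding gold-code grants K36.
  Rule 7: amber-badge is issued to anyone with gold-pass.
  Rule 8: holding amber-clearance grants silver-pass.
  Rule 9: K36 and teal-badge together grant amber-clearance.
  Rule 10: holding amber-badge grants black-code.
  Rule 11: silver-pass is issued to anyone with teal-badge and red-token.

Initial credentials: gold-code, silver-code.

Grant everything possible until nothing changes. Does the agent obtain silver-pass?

Holding silver-code and gold-code grants teal-badge (Rule 5).
Holding gold-code grants K36 (Rule 6).
Holding K36 and teal-badge grants amber-clearance (Rule 9).
Holding amber-clearance grants silver-pass (Rule 8).

Yes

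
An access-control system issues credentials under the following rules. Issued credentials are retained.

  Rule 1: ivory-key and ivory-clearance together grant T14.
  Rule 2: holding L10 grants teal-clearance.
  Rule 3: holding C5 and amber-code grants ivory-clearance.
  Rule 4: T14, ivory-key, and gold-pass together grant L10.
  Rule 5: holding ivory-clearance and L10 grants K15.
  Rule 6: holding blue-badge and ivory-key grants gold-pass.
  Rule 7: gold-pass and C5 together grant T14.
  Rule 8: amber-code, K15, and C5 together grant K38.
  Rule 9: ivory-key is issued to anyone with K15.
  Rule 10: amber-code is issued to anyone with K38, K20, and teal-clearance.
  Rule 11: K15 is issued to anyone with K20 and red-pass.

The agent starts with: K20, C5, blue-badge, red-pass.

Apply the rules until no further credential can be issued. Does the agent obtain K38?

K38 would need amber-code, K15, and C5 (Rule 8), but amber-code is never granted.

No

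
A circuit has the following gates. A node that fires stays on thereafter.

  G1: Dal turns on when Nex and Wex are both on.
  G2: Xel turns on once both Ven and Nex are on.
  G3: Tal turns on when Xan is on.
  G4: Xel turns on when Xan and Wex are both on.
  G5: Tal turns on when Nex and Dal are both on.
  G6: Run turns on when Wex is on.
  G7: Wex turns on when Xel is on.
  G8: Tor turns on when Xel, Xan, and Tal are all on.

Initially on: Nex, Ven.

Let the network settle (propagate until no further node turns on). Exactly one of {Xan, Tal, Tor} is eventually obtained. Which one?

Tal

G2: Ven and Nex on → Xel on.
G7: Xel on → Wex on.
Nex and Wex are on, so Dal turns on (G1).
G5: Nex and Dal on → Tal on.
Tor would need Xel, Xan, and Tal (G8), but Xan never turns on. No rule produces Xan, and it is not given.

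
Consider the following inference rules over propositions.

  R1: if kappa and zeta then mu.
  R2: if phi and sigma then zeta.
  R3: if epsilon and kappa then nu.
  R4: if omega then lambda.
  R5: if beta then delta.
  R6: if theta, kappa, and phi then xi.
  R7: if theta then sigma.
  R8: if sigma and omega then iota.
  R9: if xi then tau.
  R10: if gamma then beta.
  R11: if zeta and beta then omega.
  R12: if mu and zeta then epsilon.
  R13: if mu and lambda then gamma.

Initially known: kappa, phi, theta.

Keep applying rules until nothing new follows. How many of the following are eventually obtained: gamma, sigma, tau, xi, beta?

3

From theta, kappa, and phi, R6 gives xi.
theta holds, so sigma follows (R7).
xi holds, so tau follows (R9).
gamma would need mu and lambda (R13), but lambda is never established.
sigma: reached.
tau: reached.
xi: reached.
beta would need gamma (R10), but gamma is never established.
Reached: sigma, tau, and xi — 3 of the 5.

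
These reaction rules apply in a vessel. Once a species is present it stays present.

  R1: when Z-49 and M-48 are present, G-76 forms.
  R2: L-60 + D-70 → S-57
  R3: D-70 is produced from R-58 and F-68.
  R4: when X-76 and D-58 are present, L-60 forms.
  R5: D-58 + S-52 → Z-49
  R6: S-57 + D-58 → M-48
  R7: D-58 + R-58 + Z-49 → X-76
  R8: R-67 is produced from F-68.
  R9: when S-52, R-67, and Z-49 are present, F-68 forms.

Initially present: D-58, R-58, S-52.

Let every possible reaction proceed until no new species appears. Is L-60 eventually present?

Yes

D-58 and S-52 present → Z-49 forms (R5).
D-58, R-58, and Z-49 present → X-76 forms (R7).
X-76 and D-58 present → L-60 forms (R4).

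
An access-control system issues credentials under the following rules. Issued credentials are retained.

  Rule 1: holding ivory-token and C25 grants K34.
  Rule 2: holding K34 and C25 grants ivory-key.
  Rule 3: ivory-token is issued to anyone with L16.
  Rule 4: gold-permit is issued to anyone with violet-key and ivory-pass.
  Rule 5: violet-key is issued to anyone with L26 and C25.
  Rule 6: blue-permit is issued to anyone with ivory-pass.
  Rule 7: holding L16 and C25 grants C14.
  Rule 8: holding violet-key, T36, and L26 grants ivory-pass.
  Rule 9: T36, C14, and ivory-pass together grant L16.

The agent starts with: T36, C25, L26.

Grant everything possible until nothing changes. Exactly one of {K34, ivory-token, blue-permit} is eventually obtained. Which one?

blue-permit

Holding L26 and C25 grants violet-key (Rule 5).
Holding violet-key, T36, and L26 grants ivory-pass (Rule 8).
Holding ivory-pass grants blue-permit (Rule 6).
ivory-token would need L16 (Rule 3), but L16 is never granted. K34 would need ivory-token and C25 (Rule 1), but ivory-token is never granted.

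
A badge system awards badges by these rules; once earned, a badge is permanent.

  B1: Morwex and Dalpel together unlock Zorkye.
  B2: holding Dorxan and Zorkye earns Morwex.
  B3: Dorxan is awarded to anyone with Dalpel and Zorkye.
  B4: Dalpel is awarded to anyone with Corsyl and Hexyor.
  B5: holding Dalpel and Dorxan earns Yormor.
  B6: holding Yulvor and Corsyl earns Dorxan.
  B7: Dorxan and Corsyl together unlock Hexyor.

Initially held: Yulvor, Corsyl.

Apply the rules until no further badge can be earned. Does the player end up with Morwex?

Morwex would need Dorxan and Zorkye (B2), but Zorkye is never earned.

No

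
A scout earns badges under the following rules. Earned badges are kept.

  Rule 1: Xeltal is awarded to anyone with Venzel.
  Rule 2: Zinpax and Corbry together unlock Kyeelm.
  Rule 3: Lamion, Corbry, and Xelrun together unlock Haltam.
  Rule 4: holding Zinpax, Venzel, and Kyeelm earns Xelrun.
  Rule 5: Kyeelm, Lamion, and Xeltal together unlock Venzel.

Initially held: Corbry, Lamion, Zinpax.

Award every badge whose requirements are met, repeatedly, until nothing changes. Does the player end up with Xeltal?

Xeltal would need Venzel (Rule 1), but Venzel is never earned.

No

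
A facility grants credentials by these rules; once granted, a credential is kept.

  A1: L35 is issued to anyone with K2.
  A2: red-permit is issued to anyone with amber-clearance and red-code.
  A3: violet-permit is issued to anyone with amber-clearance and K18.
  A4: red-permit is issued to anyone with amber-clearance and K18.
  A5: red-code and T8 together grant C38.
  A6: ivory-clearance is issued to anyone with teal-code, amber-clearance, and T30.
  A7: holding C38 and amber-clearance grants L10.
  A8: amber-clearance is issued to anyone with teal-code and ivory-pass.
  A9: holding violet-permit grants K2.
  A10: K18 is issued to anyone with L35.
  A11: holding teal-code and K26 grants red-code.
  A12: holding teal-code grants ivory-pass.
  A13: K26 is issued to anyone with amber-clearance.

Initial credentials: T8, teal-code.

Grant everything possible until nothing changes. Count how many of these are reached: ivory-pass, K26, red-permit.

Holding teal-code grants ivory-pass (A12).
Holding teal-code and ivory-pass grants amber-clearance (A8).
Holding amber-clearance grants K26 (A13).
Holding teal-code and K26 grants red-code (A11).
Holding amber-clearance and red-code grants red-permit (A2).
ivory-pass: reached.
K26: reached.
red-permit: reached.
All 3 are reached.

3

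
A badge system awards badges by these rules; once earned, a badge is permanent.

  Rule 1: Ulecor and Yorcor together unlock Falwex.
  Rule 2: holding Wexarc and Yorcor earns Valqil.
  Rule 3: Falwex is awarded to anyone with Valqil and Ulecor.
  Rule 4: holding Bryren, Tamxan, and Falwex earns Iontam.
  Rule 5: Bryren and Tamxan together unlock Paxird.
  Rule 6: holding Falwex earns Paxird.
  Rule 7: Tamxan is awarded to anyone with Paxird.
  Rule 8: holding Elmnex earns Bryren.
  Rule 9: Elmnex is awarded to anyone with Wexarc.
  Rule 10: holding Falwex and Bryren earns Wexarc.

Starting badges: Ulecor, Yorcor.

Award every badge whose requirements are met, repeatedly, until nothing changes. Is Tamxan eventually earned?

Yes

With Ulecor and Yorcor, Falwex is earned (Rule 1).
With Falwex, Paxird is earned (Rule 6).
With Paxird, Tamxan is earned (Rule 7).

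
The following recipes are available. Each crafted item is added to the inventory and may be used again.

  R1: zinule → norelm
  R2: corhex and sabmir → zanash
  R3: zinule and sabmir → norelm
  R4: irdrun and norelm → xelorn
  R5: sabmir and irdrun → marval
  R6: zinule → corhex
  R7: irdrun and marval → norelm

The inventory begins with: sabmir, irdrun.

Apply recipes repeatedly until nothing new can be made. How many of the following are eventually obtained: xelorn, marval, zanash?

2

Using R5, sabmir and irdrun make marval.
Using R7, irdrun and marval make norelm.
irdrun and norelm → xelorn (R4).
xelorn: reached.
marval: reached.
zanash would need corhex and sabmir (R2), but corhex is never obtained.
Reached: xelorn and marval — 2 of the 3.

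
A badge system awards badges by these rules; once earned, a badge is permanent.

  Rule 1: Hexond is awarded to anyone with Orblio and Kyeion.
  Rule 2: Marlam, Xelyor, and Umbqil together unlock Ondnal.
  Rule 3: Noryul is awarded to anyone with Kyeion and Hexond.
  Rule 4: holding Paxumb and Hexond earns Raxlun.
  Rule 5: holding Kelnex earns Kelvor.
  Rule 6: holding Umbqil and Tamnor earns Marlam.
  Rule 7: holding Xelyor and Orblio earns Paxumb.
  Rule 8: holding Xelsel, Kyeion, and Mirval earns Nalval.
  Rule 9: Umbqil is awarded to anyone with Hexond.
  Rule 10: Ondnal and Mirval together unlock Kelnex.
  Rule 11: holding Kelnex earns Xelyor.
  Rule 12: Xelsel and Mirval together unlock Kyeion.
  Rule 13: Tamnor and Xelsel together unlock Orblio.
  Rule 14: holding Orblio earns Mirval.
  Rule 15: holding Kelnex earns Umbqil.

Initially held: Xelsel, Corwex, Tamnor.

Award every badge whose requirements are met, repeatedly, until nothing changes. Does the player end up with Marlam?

Yes

With Tamnor and Xelsel, Orblio is earned (Rule 13).
With Orblio, Mirval is earned (Rule 14).
With Xelsel and Mirval, Kyeion is earned (Rule 12).
With Orblio and Kyeion, Hexond is earned (Rule 1).
With Hexond, Umbqil is earned (Rule 9).
With Umbqil and Tamnor, Marlam is earned (Rule 6).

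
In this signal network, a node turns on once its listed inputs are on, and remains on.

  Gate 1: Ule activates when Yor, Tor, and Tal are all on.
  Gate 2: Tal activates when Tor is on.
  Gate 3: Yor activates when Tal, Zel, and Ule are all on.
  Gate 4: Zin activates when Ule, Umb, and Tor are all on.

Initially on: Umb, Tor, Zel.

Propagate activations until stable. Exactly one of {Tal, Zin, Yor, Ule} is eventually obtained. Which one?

Tal

Gate 2: Tor on → Tal on.
Ule would need Yor, Tor, and Tal (Gate 1), but Yor never turns on. Zin would need Ule, Umb, and Tor (Gate 4), but Ule never turns on. Yor would need Tal, Zel, and Ule (Gate 3), but Ule never turns on.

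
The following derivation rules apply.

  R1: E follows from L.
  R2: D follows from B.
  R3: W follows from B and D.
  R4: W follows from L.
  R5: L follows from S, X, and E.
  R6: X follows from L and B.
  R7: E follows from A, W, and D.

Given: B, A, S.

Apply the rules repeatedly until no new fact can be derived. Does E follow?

Yes

From B, R2 gives D.
From B and D, R3 gives W.
A, W, and D hold, so E follows (R7).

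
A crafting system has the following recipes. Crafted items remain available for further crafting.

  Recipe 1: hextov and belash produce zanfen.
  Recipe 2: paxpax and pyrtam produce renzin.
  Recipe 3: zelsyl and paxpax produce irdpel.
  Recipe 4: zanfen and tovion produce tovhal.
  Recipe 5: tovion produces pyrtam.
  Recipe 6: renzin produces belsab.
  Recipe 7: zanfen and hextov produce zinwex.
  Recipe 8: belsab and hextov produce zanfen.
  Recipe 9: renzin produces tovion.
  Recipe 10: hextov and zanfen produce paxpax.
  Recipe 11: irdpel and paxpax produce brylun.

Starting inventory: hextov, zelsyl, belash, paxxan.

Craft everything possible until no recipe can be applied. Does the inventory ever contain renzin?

renzin would need paxpax and pyrtam (Recipe 2), but pyrtam is never obtained.

No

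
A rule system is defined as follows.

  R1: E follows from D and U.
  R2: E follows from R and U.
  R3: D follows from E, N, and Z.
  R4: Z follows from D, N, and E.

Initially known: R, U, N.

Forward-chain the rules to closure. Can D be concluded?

No

D would need E, N, and Z (R3), but Z is never established.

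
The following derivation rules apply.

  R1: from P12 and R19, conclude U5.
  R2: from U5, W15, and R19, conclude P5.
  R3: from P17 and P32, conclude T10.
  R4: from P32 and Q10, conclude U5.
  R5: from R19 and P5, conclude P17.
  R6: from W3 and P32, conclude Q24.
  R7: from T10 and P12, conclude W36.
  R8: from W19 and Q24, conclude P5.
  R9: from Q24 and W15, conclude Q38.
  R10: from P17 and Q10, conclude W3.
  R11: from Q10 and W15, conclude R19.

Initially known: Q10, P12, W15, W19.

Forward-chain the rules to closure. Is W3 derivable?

From Q10 and W15, R11 gives R19.
P12 and R19 hold, so U5 follows (R1).
U5, W15, and R19 hold, so P5 follows (R2).
From R19 and P5, R5 gives P17.
P17 and Q10 hold, so W3 follows (R10).

Yes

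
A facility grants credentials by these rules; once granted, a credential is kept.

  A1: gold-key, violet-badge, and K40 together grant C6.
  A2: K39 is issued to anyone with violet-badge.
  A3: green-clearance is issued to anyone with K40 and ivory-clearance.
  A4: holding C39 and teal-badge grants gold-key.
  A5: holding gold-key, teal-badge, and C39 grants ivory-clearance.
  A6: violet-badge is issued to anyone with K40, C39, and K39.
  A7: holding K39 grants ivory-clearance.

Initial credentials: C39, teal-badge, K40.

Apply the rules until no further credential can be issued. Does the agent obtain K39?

K39 would need violet-badge (A2), but violet-badge is never granted.

No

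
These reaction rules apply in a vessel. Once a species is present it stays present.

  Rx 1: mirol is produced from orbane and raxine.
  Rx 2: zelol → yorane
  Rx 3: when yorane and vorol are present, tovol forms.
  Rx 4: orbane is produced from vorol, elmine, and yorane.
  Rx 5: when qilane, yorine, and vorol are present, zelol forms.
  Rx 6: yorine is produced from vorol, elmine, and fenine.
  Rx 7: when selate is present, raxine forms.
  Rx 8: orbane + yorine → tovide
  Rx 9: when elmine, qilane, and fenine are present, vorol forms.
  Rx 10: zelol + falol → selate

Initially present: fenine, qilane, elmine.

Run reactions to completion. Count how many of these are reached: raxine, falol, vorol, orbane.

2

elmine, qilane, and fenine present → vorol forms (Rx 9).
vorol, elmine, and fenine present → yorine forms (Rx 6).
qilane, yorine, and vorol present → zelol forms (Rx 5).
zelol present → yorane forms (Rx 2).
vorol, elmine, and yorane present → orbane forms (Rx 4).
raxine would need selate (Rx 7), but selate never forms.
No rule produces falol, and it is not given.
vorol: reached.
orbane: reached.
Reached: vorol and orbane — 2 of the 4.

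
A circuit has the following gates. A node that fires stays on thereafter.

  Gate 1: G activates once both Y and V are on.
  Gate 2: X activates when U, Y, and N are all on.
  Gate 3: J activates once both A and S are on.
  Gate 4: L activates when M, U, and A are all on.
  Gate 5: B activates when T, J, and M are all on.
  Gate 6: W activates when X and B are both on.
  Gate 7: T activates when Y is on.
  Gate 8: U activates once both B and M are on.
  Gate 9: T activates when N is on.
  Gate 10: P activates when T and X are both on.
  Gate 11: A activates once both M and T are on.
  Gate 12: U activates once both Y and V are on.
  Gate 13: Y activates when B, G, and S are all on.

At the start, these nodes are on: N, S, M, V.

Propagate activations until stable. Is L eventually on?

Yes

Gate 9: N on → T on.
Gate 11: M and T on → A on.
A and S are on, so J activates (Gate 3).
T, J, and M are on, so B activates (Gate 5).
B and M are on, so U activates (Gate 8).
M, U, and A are on, so L activates (Gate 4).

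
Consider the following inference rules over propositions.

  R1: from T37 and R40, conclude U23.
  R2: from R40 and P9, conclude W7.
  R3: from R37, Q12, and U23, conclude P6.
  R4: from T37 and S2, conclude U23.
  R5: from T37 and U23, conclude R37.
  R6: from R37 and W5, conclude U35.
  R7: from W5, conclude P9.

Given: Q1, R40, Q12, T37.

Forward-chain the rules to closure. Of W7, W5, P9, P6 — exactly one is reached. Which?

P6

T37 and R40 hold, so U23 follows (R1).
T37 and U23 hold, so R37 follows (R5).
From R37, Q12, and U23, R3 gives P6.
P9 would need W5 (R7), but W5 is never established. W7 would need R40 and P9 (R2), but P9 is never established. No rule produces W5, and it is not given.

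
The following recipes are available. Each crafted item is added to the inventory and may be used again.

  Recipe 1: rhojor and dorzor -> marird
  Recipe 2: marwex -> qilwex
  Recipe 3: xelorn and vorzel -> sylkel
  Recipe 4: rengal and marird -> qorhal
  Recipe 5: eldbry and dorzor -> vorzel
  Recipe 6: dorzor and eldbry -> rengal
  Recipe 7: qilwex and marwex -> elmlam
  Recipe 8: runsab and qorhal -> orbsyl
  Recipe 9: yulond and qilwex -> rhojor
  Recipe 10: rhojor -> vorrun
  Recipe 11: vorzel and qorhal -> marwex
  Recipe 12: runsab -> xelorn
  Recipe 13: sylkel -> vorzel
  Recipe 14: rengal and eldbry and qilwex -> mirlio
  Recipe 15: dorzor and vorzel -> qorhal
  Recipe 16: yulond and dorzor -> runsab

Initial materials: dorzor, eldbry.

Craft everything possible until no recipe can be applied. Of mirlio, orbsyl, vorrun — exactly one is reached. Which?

Using Recipe 5, eldbry and dorzor make vorzel.
Using Recipe 6, dorzor and eldbry make rengal.
Using Recipe 15, dorzor and vorzel make qorhal.
Using Recipe 11, vorzel and qorhal make marwex.
marwex -> qilwex (Recipe 2).
Using Recipe 14, rengal, eldbry, and qilwex make mirlio.
vorrun would need rhojor (Recipe 10), but rhojor is never obtained. orbsyl would need runsab and qorhal (Recipe 8), but runsab is never obtained.

mirlio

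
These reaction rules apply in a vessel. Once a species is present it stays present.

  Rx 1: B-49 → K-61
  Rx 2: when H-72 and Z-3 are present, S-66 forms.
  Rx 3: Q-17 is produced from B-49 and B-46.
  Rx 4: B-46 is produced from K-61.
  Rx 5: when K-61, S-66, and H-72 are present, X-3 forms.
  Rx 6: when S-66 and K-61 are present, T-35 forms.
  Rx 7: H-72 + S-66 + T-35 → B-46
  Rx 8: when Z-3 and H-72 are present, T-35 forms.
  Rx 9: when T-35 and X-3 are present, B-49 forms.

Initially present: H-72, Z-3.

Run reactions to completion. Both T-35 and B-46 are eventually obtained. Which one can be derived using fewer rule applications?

T-35: Z-3 and H-72 present → T-35 forms (Rx 8). [1 rule application]
B-46: Z-3 and H-72 present → T-35 forms (Rx 8). H-72 and Z-3 present → S-66 forms (Rx 2). H-72, S-66, and T-35 present → B-46 forms (Rx 7). [3 rule applications]
T-35 needs fewer.

T-35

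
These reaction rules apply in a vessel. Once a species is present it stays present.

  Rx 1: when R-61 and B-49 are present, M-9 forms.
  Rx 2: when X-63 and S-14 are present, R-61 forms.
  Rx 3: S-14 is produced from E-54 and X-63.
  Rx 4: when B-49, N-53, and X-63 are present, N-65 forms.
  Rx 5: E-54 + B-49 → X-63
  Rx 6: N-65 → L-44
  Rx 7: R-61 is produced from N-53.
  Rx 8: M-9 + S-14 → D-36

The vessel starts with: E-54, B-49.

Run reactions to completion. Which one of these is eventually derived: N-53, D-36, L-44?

E-54 and B-49 present → X-63 forms (Rx 5).
E-54 and X-63 present → S-14 forms (Rx 3).
X-63 and S-14 present → R-61 forms (Rx 2).
R-61 and B-49 present → M-9 forms (Rx 1).
M-9 and S-14 present → D-36 forms (Rx 8).
L-44 would need N-65 (Rx 6), but N-65 never forms. No rule produces N-53, and it is not given.

D-36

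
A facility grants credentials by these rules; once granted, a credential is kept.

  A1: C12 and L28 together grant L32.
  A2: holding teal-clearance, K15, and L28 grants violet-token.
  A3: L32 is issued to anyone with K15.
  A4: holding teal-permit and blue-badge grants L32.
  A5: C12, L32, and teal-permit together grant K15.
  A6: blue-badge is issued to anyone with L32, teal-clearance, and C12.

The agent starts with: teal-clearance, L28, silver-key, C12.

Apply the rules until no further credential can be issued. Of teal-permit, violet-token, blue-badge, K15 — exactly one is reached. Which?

Holding C12 and L28 grants L32 (A1).
Holding L32, teal-clearance, and C12 grants blue-badge (A6).
K15 would need C12, L32, and teal-permit (A5), but teal-permit is never granted. violet-token would need teal-clearance, K15, and L28 (A2), but K15 is never granted. No rule produces teal-permit, and it is not given.

blue-badge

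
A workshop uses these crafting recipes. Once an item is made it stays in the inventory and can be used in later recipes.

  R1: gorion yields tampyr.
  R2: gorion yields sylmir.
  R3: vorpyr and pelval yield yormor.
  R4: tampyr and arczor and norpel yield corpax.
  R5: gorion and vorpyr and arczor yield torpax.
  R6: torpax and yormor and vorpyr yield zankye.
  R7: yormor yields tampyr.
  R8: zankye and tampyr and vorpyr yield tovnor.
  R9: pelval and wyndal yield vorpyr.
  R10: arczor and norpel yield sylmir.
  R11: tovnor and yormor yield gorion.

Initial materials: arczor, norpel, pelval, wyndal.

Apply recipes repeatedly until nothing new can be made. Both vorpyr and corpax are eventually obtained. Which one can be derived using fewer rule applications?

vorpyr: Using R9, pelval and wyndal make vorpyr. [1 rule application]
corpax: Using R9, pelval and wyndal make vorpyr. Using R3, vorpyr and pelval make yormor. yormor → tampyr (R7). Using R4, tampyr, arczor, and norpel make corpax. [4 rule applications]
vorpyr needs fewer.

vorpyr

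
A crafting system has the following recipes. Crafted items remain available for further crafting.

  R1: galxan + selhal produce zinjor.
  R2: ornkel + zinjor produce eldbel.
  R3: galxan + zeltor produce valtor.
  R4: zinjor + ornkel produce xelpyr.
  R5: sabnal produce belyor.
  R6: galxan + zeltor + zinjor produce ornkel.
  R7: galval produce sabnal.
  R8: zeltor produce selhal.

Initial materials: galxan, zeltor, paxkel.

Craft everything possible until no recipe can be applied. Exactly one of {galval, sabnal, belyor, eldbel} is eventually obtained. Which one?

eldbel

zeltor → selhal (R8).
Using R1, galxan and selhal make zinjor.
Using R6, galxan, zeltor, and zinjor make ornkel.
Using R2, ornkel and zinjor make eldbel.
sabnal would need galval (R7), but galval is never obtained. belyor would need sabnal (R5), but sabnal is never obtained. No rule produces galval, and it is not given.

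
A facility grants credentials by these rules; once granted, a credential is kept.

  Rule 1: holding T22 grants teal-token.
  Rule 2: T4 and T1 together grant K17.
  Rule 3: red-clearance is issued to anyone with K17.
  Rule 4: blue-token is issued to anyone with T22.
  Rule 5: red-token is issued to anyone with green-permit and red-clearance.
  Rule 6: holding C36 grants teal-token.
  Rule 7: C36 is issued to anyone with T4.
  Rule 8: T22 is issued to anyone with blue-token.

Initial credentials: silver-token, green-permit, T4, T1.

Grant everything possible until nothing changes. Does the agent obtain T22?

T22 would need blue-token (Rule 8), but blue-token is never granted.

No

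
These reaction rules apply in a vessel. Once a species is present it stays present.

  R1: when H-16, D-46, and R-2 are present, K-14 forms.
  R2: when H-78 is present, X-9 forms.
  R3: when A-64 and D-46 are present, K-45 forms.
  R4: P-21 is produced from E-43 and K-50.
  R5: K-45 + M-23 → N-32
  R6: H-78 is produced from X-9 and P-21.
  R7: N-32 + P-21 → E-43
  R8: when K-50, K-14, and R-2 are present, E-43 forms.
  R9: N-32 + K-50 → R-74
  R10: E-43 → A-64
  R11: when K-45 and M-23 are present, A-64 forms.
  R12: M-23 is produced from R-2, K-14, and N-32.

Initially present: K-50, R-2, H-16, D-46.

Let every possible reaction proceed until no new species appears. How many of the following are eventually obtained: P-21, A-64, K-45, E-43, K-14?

H-16, D-46, and R-2 present → K-14 forms (R1).
K-50, K-14, and R-2 present → E-43 forms (R8).
E-43 and K-50 present → P-21 forms (R4).
E-43 present → A-64 forms (R10).
A-64 and D-46 present → K-45 forms (R3).
P-21: reached.
A-64: reached.
K-45: reached.
E-43: reached.
K-14: reached.
All 5 are reached.

5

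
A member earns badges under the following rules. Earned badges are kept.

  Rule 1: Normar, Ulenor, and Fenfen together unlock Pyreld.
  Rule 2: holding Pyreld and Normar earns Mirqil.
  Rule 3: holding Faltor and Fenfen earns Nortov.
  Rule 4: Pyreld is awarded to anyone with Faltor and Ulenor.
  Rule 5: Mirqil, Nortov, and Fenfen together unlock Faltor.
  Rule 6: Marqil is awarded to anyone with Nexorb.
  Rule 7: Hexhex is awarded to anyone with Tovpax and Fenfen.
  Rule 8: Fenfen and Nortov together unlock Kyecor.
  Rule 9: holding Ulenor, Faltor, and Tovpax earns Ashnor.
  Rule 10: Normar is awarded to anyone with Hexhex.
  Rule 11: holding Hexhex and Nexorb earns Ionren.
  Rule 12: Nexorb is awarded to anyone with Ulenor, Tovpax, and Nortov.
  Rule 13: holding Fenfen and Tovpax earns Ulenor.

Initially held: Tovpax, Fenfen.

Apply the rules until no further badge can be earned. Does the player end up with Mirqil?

With Fenfen and Tovpax, Ulenor is earned (Rule 13).
With Tovpax and Fenfen, Hexhex is earned (Rule 7).
With Hexhex, Normar is earned (Rule 10).
With Normar, Ulenor, and Fenfen, Pyreld is earned (Rule 1).
With Pyreld and Normar, Mirqil is earned (Rule 2).

Yes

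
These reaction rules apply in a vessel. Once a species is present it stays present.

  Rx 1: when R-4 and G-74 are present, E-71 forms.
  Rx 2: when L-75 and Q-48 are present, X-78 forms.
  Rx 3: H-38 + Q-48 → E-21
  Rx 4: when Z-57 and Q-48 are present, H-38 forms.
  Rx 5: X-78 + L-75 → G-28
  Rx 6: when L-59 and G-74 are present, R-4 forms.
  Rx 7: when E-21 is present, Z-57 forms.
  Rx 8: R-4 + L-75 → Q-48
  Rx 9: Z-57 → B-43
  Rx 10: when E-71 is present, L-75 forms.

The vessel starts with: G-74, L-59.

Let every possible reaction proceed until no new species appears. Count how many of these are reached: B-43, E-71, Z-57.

1

L-59 and G-74 present → R-4 forms (Rx 6).
R-4 and G-74 present → E-71 forms (Rx 1).
B-43 would need Z-57 (Rx 9), but Z-57 never forms.
E-71: reached.
Z-57 would need E-21 (Rx 7), but E-21 never forms.
Reached: E-71 — 1 of the 3.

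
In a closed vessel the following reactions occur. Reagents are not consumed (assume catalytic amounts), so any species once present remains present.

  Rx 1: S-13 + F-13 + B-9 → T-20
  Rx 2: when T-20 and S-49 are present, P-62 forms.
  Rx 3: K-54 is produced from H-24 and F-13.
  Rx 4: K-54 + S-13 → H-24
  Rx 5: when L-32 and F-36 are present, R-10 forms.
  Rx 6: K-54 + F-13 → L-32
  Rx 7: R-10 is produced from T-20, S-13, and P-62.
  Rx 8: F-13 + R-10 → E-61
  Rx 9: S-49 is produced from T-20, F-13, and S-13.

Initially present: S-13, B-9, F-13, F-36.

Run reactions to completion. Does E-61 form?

S-13, F-13, and B-9 present → T-20 forms (Rx 1).
T-20, F-13, and S-13 present → S-49 forms (Rx 9).
T-20 and S-49 present → P-62 forms (Rx 2).
T-20, S-13, and P-62 present → R-10 forms (Rx 7).
F-13 and R-10 present → E-61 forms (Rx 8).

Yes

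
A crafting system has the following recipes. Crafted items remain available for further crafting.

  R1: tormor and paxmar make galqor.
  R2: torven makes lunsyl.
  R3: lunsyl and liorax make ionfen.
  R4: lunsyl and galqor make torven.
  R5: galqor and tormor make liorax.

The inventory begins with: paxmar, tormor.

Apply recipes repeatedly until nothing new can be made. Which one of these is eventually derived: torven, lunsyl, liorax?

Using R1, tormor and paxmar make galqor.
galqor and tormor → liorax (R5).
torven would need lunsyl and galqor (R4), but lunsyl is never obtained. lunsyl would need torven (R2), but torven is never obtained.

liorax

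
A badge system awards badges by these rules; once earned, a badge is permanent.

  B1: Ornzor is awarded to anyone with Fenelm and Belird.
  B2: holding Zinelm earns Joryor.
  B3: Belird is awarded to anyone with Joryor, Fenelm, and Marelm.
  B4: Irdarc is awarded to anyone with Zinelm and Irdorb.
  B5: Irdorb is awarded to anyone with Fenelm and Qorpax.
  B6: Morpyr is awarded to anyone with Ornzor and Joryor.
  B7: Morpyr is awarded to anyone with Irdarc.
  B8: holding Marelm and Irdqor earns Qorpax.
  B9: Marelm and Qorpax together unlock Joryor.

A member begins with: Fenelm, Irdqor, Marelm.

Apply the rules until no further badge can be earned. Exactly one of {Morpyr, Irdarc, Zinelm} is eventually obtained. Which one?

With Marelm and Irdqor, Qorpax is earned (B8).
With Marelm and Qorpax, Joryor is earned (B9).
With Joryor, Fenelm, and Marelm, Belird is earned (B3).
With Fenelm and Belird, Ornzor is earned (B1).
With Ornzor and Joryor, Morpyr is earned (B6).
No rule produces Zinelm, and it is not given. Irdarc would need Zinelm and Irdorb (B4), but Zinelm is never earned.

Morpyr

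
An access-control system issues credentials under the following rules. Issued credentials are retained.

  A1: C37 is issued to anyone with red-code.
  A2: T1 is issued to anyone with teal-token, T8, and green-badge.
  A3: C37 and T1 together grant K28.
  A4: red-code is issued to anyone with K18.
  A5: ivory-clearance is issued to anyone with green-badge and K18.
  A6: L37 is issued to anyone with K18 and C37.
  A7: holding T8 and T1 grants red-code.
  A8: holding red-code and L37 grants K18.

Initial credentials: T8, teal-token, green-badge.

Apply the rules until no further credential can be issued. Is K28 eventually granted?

Holding teal-token, T8, and green-badge grants T1 (A2).
Holding T8 and T1 grants red-code (A7).
Holding red-code grants C37 (A1).
Holding C37 and T1 grants K28 (A3).

Yes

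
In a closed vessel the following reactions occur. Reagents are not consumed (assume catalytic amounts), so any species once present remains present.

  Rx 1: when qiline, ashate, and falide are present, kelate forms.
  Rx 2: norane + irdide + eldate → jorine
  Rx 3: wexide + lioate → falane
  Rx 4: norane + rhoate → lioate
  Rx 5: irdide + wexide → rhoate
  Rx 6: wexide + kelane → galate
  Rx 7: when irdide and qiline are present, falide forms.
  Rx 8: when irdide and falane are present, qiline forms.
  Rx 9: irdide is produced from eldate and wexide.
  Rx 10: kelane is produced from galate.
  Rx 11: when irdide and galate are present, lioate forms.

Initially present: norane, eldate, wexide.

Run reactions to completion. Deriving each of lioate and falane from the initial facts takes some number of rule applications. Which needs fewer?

lioate: eldate and wexide present → irdide forms (Rx 9). irdide and wexide present → rhoate forms (Rx 5). norane and rhoate present → lioate forms (Rx 4). [3 rule applications]
falane: eldate and wexide present → irdide forms (Rx 9). irdide and wexide present → rhoate forms (Rx 5). norane and rhoate present → lioate forms (Rx 4). wexide and lioate present → falane forms (Rx 3). [4 rule applications]
lioate needs fewer.

lioate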